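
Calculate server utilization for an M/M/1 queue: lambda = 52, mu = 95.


rho = lambda/mu = 52/95 = 0.5474

0.5474


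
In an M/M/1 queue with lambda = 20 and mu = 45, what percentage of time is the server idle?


Idle fraction = (1 - rho) * 100 = (1 - 20/45) * 100 = 55.6%

55.6%


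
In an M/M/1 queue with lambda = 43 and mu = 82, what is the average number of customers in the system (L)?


rho = 43/82; L = rho/(1-rho) = 1.1

1.1


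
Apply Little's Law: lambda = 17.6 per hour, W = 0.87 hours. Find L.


L = lambda * W = 17.6 * 0.87 = 15.31

15.31


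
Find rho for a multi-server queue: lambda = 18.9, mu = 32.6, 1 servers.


rho = lambda / (c * mu) = 18.9 / (1 * 32.6) = 0.5798

0.5798


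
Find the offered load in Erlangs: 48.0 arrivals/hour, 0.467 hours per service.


Offered load a = lambda * E[S] = 48.0 * 0.467 = 22.42 Erlangs

22.42 Erlangs


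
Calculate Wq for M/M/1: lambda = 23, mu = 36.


rho = 23/36; Wq = rho/(mu - lambda) = 0.0491 hours

0.0491 hours


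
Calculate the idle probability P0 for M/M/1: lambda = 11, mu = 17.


P0 = 1 - rho = 1 - 11/17 = 0.3529

0.3529


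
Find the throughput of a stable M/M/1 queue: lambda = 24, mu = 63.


For a stable queue (lambda < mu), throughput = lambda = 24 per hour

24 per hour


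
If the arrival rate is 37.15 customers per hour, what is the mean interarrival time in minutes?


Mean interarrival time = 60/lambda = 60/37.15 = 1.62 minutes

1.62 minutes


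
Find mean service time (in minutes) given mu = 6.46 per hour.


Mean service time = 60/mu = 60/6.46 = 9.29 minutes

9.29 minutes


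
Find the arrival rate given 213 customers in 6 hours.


lambda = total arrivals / time = 213 / 6 = 35.5 per hour

35.5 per hour


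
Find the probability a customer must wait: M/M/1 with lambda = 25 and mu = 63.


P(wait) = rho = lambda/mu = 25/63 = 0.3968

0.3968


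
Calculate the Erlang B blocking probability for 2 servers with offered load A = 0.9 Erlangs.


B(N,A) = (A^N/N!) / sum(A^k/k!, k=0..N) with N=2, A=0.9 = 0.1757

0.1757


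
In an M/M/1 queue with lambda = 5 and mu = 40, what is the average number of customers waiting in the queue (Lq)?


rho = 5/40; Lq = rho^2/(1-rho) = 0.02

0.02


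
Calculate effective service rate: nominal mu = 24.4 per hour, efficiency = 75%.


Effective rate = mu * efficiency = 24.4 * 0.75 = 18.3 per hour

18.3 per hour


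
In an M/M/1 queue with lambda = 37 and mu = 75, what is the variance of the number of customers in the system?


rho = 37/75; Var(N) = rho/(1-rho)^2 = 1.92

1.92


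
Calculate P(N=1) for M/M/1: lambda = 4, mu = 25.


rho = 4/25; P(n) = (1-rho)*rho^n = (1-4/25)*(4/25)^1 = 0.1344

0.1344


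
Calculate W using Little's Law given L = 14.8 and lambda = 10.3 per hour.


W = L / lambda = 14.8 / 10.3 = 1.4369 hours

1.4369 hours


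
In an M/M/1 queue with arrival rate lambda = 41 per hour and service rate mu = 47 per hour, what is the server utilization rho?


rho = lambda/mu = 41/47 = 0.8723

0.8723


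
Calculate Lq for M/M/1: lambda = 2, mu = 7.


rho = 2/7; Lq = rho^2/(1-rho) = 0.11

0.11


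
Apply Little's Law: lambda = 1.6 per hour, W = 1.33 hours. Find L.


L = lambda * W = 1.6 * 1.33 = 2.13

2.13


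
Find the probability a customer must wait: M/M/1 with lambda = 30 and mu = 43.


P(wait) = rho = lambda/mu = 30/43 = 0.6977

0.6977


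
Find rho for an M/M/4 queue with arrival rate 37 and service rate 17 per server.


rho = lambda/(c*mu) = 37/(4*17) = 0.5441

0.5441


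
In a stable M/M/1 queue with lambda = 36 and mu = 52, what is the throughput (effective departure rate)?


For a stable queue (lambda < mu), throughput = lambda = 36 per hour

36 per hour


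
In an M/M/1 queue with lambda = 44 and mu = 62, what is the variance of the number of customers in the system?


rho = 44/62; Var(N) = rho/(1-rho)^2 = 8.42

8.42


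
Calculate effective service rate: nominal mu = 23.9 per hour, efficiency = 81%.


Effective rate = mu * efficiency = 23.9 * 0.81 = 19.36 per hour

19.36 per hour


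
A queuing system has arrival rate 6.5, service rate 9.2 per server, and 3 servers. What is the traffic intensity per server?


rho = lambda / (c * mu) = 6.5 / (3 * 9.2) = 0.2355

0.2355


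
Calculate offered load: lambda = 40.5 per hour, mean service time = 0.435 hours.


Offered load a = lambda * E[S] = 40.5 * 0.435 = 17.62 Erlangs

17.62 Erlangs


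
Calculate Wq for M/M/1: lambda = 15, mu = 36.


rho = 15/36; Wq = rho/(mu - lambda) = 0.0198 hours

0.0198 hours


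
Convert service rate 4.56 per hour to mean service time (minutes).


Mean service time = 60/mu = 60/4.56 = 13.16 minutes

13.16 minutes


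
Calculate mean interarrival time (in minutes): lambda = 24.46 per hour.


Mean interarrival time = 60/lambda = 60/24.46 = 2.45 minutes

2.45 minutes


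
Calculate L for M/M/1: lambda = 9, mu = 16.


rho = 9/16; L = rho/(1-rho) = 1.29

1.29


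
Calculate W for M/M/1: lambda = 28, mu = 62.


W = 1/(mu - lambda) = 1/(62 - 28) = 0.0294 hours

0.0294 hours


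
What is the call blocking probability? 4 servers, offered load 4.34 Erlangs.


B(N,A) = (A^N/N!) / sum(A^k/k!, k=0..N) with N=4, A=4.34 = 0.3425

0.3425


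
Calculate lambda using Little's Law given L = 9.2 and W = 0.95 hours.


lambda = L / W = 9.2 / 0.95 = 9.68 per hour

9.68 per hour


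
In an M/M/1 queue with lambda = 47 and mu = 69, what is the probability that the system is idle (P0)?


P0 = 1 - rho = 1 - 47/69 = 0.3188

0.3188


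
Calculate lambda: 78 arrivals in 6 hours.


lambda = total arrivals / time = 78 / 6 = 13.0 per hour

13.0 per hour


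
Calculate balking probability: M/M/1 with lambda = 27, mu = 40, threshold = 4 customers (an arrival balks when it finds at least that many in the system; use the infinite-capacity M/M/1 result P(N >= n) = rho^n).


P(N >= 4) = rho^4 = (27/40)^4 = 0.2076

0.2076


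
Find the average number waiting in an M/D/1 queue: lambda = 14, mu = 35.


M/D/1: Lq = rho^2 / (2*(1-rho)) where rho = 14/35; Lq = 0.13

0.13


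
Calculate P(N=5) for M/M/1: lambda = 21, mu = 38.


rho = 21/38; P(n) = (1-rho)*rho^n = (1-21/38)*(21/38)^5 = 0.0231

0.0231


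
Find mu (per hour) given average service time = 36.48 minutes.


mu = 60 / avg_service_time = 60 / 36.48 = 1.64 per hour

1.64 per hour


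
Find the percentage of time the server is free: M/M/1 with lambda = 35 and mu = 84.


Idle fraction = (1 - rho) * 100 = (1 - 35/84) * 100 = 58.3%

58.3%


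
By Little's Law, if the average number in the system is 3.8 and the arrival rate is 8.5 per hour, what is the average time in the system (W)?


W = L / lambda = 3.8 / 8.5 = 0.4471 hours

0.4471 hours


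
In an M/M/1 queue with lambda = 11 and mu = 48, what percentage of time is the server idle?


Idle fraction = (1 - rho) * 100 = (1 - 11/48) * 100 = 77.1%

77.1%


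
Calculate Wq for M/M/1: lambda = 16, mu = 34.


rho = 16/34; Wq = rho/(mu - lambda) = 0.0261 hours

0.0261 hours


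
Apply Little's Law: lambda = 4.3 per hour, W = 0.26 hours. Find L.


L = lambda * W = 4.3 * 0.26 = 1.12

1.12


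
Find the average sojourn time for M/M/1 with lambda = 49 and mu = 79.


W = 1/(mu - lambda) = 1/(79 - 49) = 0.0333 hours

0.0333 hours


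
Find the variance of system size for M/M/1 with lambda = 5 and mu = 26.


rho = 5/26; Var(N) = rho/(1-rho)^2 = 0.29

0.29


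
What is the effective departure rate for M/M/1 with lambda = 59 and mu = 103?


For a stable queue (lambda < mu), throughput = lambda = 59 per hour

59 per hour


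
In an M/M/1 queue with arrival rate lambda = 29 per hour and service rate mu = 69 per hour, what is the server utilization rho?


rho = lambda/mu = 29/69 = 0.4203

0.4203


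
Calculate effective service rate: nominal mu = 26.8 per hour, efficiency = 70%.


Effective rate = mu * efficiency = 26.8 * 0.7 = 18.76 per hour

18.76 per hour


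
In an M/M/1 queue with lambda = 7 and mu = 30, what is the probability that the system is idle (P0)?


P0 = 1 - rho = 1 - 7/30 = 0.7667

0.7667


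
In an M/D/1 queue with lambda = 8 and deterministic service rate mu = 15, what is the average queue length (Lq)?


M/D/1: Lq = rho^2 / (2*(1-rho)) where rho = 8/15; Lq = 0.3

0.3


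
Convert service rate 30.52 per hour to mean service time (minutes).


Mean service time = 60/mu = 60/30.52 = 1.97 minutes

1.97 minutes


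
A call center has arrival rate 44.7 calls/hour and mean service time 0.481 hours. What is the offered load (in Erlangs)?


Offered load a = lambda * E[S] = 44.7 * 0.481 = 21.5 Erlangs

21.5 Erlangs


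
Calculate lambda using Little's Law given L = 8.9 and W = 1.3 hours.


lambda = L / W = 8.9 / 1.3 = 6.85 per hour

6.85 per hour


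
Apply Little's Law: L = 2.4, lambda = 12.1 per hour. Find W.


W = L / lambda = 2.4 / 12.1 = 0.1983 hours

0.1983 hours


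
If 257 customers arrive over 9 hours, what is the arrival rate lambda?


lambda = total arrivals / time = 257 / 9 = 28.56 per hour

28.56 per hour


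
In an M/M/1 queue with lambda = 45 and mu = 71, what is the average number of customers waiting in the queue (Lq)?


rho = 45/71; Lq = rho^2/(1-rho) = 1.1

1.1


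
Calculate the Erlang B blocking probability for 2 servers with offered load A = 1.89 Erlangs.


B(N,A) = (A^N/N!) / sum(A^k/k!, k=0..N) with N=2, A=1.89 = 0.382

0.382


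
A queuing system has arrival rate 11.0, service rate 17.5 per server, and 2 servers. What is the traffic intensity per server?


rho = lambda / (c * mu) = 11.0 / (2 * 17.5) = 0.3143

0.3143


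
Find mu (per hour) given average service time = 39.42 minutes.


mu = 60 / avg_service_time = 60 / 39.42 = 1.52 per hour

1.52 per hour


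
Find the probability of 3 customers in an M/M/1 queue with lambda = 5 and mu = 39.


rho = 5/39; P(n) = (1-rho)*rho^n = (1-5/39)*(5/39)^3 = 0.0018

0.0018


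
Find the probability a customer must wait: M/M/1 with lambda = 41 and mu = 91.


P(wait) = rho = lambda/mu = 41/91 = 0.4505

0.4505


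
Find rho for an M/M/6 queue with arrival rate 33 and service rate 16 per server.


rho = lambda/(c*mu) = 33/(6*16) = 0.3438

0.3438


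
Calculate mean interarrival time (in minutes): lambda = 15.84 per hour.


Mean interarrival time = 60/lambda = 60/15.84 = 3.79 minutes

3.79 minutes


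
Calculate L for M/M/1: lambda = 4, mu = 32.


rho = 4/32; L = rho/(1-rho) = 0.14

0.14


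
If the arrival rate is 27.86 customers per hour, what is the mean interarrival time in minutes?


Mean interarrival time = 60/lambda = 60/27.86 = 2.15 minutes

2.15 minutes


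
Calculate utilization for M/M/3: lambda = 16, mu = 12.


rho = lambda/(c*mu) = 16/(3*12) = 0.4444

0.4444


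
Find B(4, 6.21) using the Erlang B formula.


B(N,A) = (A^N/N!) / sum(A^k/k!, k=0..N) with N=4, A=6.21 = 0.4827

0.4827


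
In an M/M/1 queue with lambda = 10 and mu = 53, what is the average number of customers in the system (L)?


rho = 10/53; L = rho/(1-rho) = 0.23

0.23


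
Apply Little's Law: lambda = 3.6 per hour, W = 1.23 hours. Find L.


L = lambda * W = 3.6 * 1.23 = 4.43

4.43


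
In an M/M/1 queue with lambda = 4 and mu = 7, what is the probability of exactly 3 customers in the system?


rho = 4/7; P(n) = (1-rho)*rho^n = (1-4/7)*(4/7)^3 = 0.08

0.08


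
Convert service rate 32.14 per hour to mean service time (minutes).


Mean service time = 60/mu = 60/32.14 = 1.87 minutes

1.87 minutes


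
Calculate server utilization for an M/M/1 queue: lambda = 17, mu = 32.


rho = lambda/mu = 17/32 = 0.5313

0.5313


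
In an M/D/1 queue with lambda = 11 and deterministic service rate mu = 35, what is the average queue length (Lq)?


M/D/1: Lq = rho^2 / (2*(1-rho)) where rho = 11/35; Lq = 0.07

0.07


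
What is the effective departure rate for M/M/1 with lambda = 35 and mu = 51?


For a stable queue (lambda < mu), throughput = lambda = 35 per hour

35 per hour


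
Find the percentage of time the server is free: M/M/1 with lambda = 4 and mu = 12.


Idle fraction = (1 - rho) * 100 = (1 - 4/12) * 100 = 66.7%

66.7%


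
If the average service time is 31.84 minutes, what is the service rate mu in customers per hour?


mu = 60 / avg_service_time = 60 / 31.84 = 1.88 per hour

1.88 per hour


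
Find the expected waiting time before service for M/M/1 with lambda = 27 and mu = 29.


rho = 27/29; Wq = rho/(mu - lambda) = 0.4655 hours

0.4655 hours


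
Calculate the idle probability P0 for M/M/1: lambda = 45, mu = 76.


P0 = 1 - rho = 1 - 45/76 = 0.4079

0.4079


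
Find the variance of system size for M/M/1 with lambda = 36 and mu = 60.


rho = 36/60; Var(N) = rho/(1-rho)^2 = 3.75

3.75


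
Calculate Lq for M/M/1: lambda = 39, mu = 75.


rho = 39/75; Lq = rho^2/(1-rho) = 0.56

0.56


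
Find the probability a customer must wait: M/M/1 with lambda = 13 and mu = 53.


P(wait) = rho = lambda/mu = 13/53 = 0.2453

0.2453


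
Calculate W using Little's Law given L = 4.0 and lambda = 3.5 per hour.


W = L / lambda = 4.0 / 3.5 = 1.1429 hours

1.1429 hours


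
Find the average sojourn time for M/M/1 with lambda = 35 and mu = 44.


W = 1/(mu - lambda) = 1/(44 - 35) = 0.1111 hours

0.1111 hours


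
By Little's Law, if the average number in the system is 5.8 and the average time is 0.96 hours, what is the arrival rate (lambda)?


lambda = L / W = 5.8 / 0.96 = 6.04 per hour

6.04 per hour


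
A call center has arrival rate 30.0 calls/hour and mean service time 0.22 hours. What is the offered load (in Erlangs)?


Offered load a = lambda * E[S] = 30.0 * 0.22 = 6.6 Erlangs

6.6 Erlangs


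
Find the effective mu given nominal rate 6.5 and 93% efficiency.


Effective rate = mu * efficiency = 6.5 * 0.93 = 6.05 per hour

6.05 per hour


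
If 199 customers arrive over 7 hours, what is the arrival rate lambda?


lambda = total arrivals / time = 199 / 7 = 28.43 per hour

28.43 per hour


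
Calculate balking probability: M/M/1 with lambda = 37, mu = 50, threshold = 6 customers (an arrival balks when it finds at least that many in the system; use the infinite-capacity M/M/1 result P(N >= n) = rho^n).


P(N >= 6) = rho^6 = (37/50)^6 = 0.1642

0.1642


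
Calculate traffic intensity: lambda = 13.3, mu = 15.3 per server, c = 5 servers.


rho = lambda / (c * mu) = 13.3 / (5 * 15.3) = 0.1739

0.1739


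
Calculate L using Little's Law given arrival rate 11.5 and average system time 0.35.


L = lambda * W = 11.5 * 0.35 = 4.03

4.03


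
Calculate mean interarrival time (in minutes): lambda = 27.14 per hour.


Mean interarrival time = 60/lambda = 60/27.14 = 2.21 minutes

2.21 minutes


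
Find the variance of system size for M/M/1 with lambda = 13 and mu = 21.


rho = 13/21; Var(N) = rho/(1-rho)^2 = 4.27

4.27


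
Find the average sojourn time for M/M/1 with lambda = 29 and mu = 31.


W = 1/(mu - lambda) = 1/(31 - 29) = 0.5 hours

0.5 hours


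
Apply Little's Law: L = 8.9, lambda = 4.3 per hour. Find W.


W = L / lambda = 8.9 / 4.3 = 2.0698 hours

2.0698 hours


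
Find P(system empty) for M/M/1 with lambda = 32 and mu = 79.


P0 = 1 - rho = 1 - 32/79 = 0.5949

0.5949


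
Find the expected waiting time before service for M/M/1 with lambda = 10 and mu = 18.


rho = 10/18; Wq = rho/(mu - lambda) = 0.0694 hours

0.0694 hours


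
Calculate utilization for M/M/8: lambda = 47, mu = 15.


rho = lambda/(c*mu) = 47/(8*15) = 0.3917

0.3917


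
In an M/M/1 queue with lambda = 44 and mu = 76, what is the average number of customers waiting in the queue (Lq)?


rho = 44/76; Lq = rho^2/(1-rho) = 0.8

0.8


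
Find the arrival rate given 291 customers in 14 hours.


lambda = total arrivals / time = 291 / 14 = 20.79 per hour

20.79 per hour


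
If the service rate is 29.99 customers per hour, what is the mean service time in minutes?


Mean service time = 60/mu = 60/29.99 = 2.0 minutes

2.0 minutes


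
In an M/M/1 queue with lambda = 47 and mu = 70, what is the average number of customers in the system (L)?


rho = 47/70; L = rho/(1-rho) = 2.04

2.04


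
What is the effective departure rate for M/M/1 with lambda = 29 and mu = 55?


For a stable queue (lambda < mu), throughput = lambda = 29 per hour

29 per hour


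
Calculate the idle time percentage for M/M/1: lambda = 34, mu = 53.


Idle fraction = (1 - rho) * 100 = (1 - 34/53) * 100 = 35.8%

35.8%


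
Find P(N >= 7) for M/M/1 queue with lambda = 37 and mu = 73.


P(N >= 7) = rho^7 = (37/73)^7 = 0.0086

0.0086


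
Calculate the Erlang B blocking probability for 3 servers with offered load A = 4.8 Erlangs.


B(N,A) = (A^N/N!) / sum(A^k/k!, k=0..N) with N=3, A=4.8 = 0.5156

0.5156


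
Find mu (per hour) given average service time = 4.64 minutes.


mu = 60 / avg_service_time = 60 / 4.64 = 12.93 per hour

12.93 per hour


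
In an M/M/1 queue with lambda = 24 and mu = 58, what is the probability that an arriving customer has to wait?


P(wait) = rho = lambda/mu = 24/58 = 0.4138

0.4138


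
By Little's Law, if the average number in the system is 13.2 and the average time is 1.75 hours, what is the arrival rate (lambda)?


lambda = L / W = 13.2 / 1.75 = 7.54 per hour

7.54 per hour


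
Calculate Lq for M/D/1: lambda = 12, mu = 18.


M/D/1: Lq = rho^2 / (2*(1-rho)) where rho = 12/18; Lq = 0.67

0.67


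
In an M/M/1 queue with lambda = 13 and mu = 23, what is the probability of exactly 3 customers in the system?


rho = 13/23; P(n) = (1-rho)*rho^n = (1-13/23)*(13/23)^3 = 0.0785

0.0785


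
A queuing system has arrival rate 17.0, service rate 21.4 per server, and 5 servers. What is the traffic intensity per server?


rho = lambda / (c * mu) = 17.0 / (5 * 21.4) = 0.1589

0.1589


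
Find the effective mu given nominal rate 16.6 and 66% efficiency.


Effective rate = mu * efficiency = 16.6 * 0.66 = 10.96 per hour

10.96 per hour


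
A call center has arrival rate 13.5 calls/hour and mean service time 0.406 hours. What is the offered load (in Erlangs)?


Offered load a = lambda * E[S] = 13.5 * 0.406 = 5.48 Erlangs

5.48 Erlangs


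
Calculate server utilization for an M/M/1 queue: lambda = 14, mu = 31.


rho = lambda/mu = 14/31 = 0.4516

0.4516


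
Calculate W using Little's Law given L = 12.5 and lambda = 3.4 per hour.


W = L / lambda = 12.5 / 3.4 = 3.6765 hours

3.6765 hours


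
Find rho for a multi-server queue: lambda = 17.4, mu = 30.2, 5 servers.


rho = lambda / (c * mu) = 17.4 / (5 * 30.2) = 0.1152

0.1152


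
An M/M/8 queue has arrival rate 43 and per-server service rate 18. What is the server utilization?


rho = lambda/(c*mu) = 43/(8*18) = 0.2986

0.2986


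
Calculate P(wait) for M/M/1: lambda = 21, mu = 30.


P(wait) = rho = lambda/mu = 21/30 = 0.7

0.7


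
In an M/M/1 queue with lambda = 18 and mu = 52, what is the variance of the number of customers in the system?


rho = 18/52; Var(N) = rho/(1-rho)^2 = 0.81

0.81


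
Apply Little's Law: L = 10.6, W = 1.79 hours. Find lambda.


lambda = L / W = 10.6 / 1.79 = 5.92 per hour

5.92 per hour


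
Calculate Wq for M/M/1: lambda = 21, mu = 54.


rho = 21/54; Wq = rho/(mu - lambda) = 0.0118 hours

0.0118 hours


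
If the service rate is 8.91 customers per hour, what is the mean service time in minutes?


Mean service time = 60/mu = 60/8.91 = 6.73 minutes

6.73 minutes


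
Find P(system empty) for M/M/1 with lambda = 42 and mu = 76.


P0 = 1 - rho = 1 - 42/76 = 0.4474

0.4474


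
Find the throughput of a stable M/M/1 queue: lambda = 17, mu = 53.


For a stable queue (lambda < mu), throughput = lambda = 17 per hour

17 per hour


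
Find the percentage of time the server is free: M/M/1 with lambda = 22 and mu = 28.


Idle fraction = (1 - rho) * 100 = (1 - 22/28) * 100 = 21.4%

21.4%


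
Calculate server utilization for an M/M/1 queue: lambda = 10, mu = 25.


rho = lambda/mu = 10/25 = 0.4

0.4


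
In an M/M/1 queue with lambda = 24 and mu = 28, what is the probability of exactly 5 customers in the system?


rho = 24/28; P(n) = (1-rho)*rho^n = (1-24/28)*(24/28)^5 = 0.0661

0.0661


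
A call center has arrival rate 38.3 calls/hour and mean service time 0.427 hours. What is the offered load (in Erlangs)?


Offered load a = lambda * E[S] = 38.3 * 0.427 = 16.35 Erlangs

16.35 Erlangs


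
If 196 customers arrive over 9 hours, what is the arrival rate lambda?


lambda = total arrivals / time = 196 / 9 = 21.78 per hour

21.78 per hour


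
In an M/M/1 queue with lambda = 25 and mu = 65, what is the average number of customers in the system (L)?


rho = 25/65; L = rho/(1-rho) = 0.63

0.63


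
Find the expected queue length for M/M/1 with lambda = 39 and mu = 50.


rho = 39/50; Lq = rho^2/(1-rho) = 2.77

2.77


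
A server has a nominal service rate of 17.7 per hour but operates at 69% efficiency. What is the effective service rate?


Effective rate = mu * efficiency = 17.7 * 0.69 = 12.21 per hour

12.21 per hour


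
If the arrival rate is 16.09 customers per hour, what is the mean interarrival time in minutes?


Mean interarrival time = 60/lambda = 60/16.09 = 3.73 minutes

3.73 minutes


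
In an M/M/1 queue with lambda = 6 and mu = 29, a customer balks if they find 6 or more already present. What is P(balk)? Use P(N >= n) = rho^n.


P(N >= 6) = rho^6 = (6/29)^6 = 0.0001

0.0001


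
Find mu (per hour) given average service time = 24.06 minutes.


mu = 60 / avg_service_time = 60 / 24.06 = 2.49 per hour

2.49 per hour


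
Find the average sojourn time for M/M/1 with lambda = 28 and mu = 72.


W = 1/(mu - lambda) = 1/(72 - 28) = 0.0227 hours

0.0227 hours


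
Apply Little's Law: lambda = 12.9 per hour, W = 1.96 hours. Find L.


L = lambda * W = 12.9 * 1.96 = 25.28

25.28


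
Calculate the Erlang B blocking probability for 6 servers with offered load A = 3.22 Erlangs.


B(N,A) = (A^N/N!) / sum(A^k/k!, k=0..N) with N=6, A=3.22 = 0.0648

0.0648


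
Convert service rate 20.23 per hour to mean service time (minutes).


Mean service time = 60/mu = 60/20.23 = 2.97 minutes

2.97 minutes


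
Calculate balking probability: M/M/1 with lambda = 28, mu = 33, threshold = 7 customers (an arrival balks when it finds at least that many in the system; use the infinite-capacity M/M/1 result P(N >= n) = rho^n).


P(N >= 7) = rho^7 = (28/33)^7 = 0.3166

0.3166


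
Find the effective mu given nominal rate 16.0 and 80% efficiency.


Effective rate = mu * efficiency = 16.0 * 0.8 = 12.8 per hour

12.8 per hour


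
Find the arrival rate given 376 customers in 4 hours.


lambda = total arrivals / time = 376 / 4 = 94.0 per hour

94.0 per hour


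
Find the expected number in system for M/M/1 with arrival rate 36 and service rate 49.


rho = 36/49; L = rho/(1-rho) = 2.77

2.77


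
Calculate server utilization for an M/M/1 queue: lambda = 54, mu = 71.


rho = lambda/mu = 54/71 = 0.7606

0.7606


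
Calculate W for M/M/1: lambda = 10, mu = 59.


W = 1/(mu - lambda) = 1/(59 - 10) = 0.0204 hours

0.0204 hours


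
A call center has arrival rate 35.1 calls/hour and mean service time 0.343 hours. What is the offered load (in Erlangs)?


Offered load a = lambda * E[S] = 35.1 * 0.343 = 12.04 Erlangs

12.04 Erlangs


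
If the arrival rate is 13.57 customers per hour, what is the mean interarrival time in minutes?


Mean interarrival time = 60/lambda = 60/13.57 = 4.42 minutes

4.42 minutes


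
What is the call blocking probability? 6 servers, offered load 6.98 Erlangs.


B(N,A) = (A^N/N!) / sum(A^k/k!, k=0..N) with N=6, A=6.98 = 0.3301

0.3301


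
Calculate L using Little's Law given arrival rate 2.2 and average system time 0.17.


L = lambda * W = 2.2 * 0.17 = 0.37

0.37


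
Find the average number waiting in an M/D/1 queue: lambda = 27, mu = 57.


M/D/1: Lq = rho^2 / (2*(1-rho)) where rho = 27/57; Lq = 0.21

0.21


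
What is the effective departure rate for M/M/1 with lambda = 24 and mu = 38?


For a stable queue (lambda < mu), throughput = lambda = 24 per hour

24 per hour


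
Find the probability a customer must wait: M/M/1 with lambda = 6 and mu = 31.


P(wait) = rho = lambda/mu = 6/31 = 0.1935

0.1935


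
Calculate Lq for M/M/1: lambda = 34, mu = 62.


rho = 34/62; Lq = rho^2/(1-rho) = 0.67

0.67


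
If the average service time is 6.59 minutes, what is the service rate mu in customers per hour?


mu = 60 / avg_service_time = 60 / 6.59 = 9.1 per hour

9.1 per hour


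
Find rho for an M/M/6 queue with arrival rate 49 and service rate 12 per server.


rho = lambda/(c*mu) = 49/(6*12) = 0.6806

0.6806


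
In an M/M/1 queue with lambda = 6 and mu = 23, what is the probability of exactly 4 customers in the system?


rho = 6/23; P(n) = (1-rho)*rho^n = (1-6/23)*(6/23)^4 = 0.0034

0.0034


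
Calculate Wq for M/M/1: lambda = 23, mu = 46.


rho = 23/46; Wq = rho/(mu - lambda) = 0.0217 hours

0.0217 hours


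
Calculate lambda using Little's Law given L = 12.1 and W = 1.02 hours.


lambda = L / W = 12.1 / 1.02 = 11.86 per hour

11.86 per hour


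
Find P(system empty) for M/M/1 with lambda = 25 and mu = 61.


P0 = 1 - rho = 1 - 25/61 = 0.5902

0.5902


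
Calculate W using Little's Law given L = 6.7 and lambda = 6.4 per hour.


W = L / lambda = 6.7 / 6.4 = 1.0469 hours

1.0469 hours


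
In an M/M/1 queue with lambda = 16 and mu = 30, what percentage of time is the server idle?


Idle fraction = (1 - rho) * 100 = (1 - 16/30) * 100 = 46.7%

46.7%


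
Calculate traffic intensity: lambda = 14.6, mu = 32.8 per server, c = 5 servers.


rho = lambda / (c * mu) = 14.6 / (5 * 32.8) = 0.089

0.089


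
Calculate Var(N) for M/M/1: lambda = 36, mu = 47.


rho = 36/47; Var(N) = rho/(1-rho)^2 = 13.98

13.98


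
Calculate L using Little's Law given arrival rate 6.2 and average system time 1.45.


L = lambda * W = 6.2 * 1.45 = 8.99

8.99


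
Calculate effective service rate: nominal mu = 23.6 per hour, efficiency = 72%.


Effective rate = mu * efficiency = 23.6 * 0.72 = 16.99 per hour

16.99 per hour


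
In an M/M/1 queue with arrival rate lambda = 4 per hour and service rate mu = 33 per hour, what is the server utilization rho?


rho = lambda/mu = 4/33 = 0.1212

0.1212


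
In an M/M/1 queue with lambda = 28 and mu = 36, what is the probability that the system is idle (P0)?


P0 = 1 - rho = 1 - 28/36 = 0.2222

0.2222


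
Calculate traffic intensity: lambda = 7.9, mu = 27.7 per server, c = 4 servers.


rho = lambda / (c * mu) = 7.9 / (4 * 27.7) = 0.0713

0.0713


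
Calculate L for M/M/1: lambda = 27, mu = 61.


rho = 27/61; L = rho/(1-rho) = 0.79

0.79


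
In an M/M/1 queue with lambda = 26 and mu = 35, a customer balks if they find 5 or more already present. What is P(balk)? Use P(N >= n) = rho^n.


P(N >= 5) = rho^5 = (26/35)^5 = 0.2262

0.2262


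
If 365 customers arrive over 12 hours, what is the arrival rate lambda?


lambda = total arrivals / time = 365 / 12 = 30.42 per hour

30.42 per hour


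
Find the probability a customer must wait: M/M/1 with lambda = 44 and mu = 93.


P(wait) = rho = lambda/mu = 44/93 = 0.4731

0.4731


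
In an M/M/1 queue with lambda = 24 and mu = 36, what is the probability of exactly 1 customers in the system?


rho = 24/36; P(n) = (1-rho)*rho^n = (1-24/36)*(24/36)^1 = 0.2222

0.2222


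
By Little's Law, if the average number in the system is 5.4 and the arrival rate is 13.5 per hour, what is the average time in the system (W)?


W = L / lambda = 5.4 / 13.5 = 0.4 hours

0.4 hours


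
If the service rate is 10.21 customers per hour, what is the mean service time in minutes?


Mean service time = 60/mu = 60/10.21 = 5.88 minutes

5.88 minutes


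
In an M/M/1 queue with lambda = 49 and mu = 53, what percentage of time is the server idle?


Idle fraction = (1 - rho) * 100 = (1 - 49/53) * 100 = 7.5%

7.5%


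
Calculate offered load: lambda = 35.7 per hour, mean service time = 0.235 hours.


Offered load a = lambda * E[S] = 35.7 * 0.235 = 8.39 Erlangs

8.39 Erlangs


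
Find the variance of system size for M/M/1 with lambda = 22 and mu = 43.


rho = 22/43; Var(N) = rho/(1-rho)^2 = 2.15

2.15


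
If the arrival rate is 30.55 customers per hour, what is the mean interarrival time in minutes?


Mean interarrival time = 60/lambda = 60/30.55 = 1.96 minutes

1.96 minutes


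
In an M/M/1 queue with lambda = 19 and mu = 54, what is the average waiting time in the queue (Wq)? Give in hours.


rho = 19/54; Wq = rho/(mu - lambda) = 0.0101 hours

0.0101 hours


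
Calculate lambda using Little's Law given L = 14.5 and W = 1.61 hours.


lambda = L / W = 14.5 / 1.61 = 9.01 per hour

9.01 per hour


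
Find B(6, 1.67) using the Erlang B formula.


B(N,A) = (A^N/N!) / sum(A^k/k!, k=0..N) with N=6, A=1.67 = 0.0057

0.0057


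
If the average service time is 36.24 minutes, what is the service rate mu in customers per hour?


mu = 60 / avg_service_time = 60 / 36.24 = 1.66 per hour

1.66 per hour


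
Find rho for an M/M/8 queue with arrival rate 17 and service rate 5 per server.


rho = lambda/(c*mu) = 17/(8*5) = 0.425

0.425


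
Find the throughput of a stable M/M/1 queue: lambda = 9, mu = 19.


For a stable queue (lambda < mu), throughput = lambda = 9 per hour

9 per hour


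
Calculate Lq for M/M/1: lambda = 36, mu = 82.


rho = 36/82; Lq = rho^2/(1-rho) = 0.34

0.34


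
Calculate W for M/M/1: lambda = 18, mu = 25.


W = 1/(mu - lambda) = 1/(25 - 18) = 0.1429 hours

0.1429 hours


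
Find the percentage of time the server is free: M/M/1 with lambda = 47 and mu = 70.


Idle fraction = (1 - rho) * 100 = (1 - 47/70) * 100 = 32.9%

32.9%


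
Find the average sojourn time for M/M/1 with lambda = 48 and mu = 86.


W = 1/(mu - lambda) = 1/(86 - 48) = 0.0263 hours

0.0263 hours


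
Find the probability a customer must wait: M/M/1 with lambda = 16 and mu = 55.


P(wait) = rho = lambda/mu = 16/55 = 0.2909

0.2909


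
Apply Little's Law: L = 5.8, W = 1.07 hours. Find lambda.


lambda = L / W = 5.8 / 1.07 = 5.42 per hour

5.42 per hour


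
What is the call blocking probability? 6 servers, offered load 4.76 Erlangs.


B(N,A) = (A^N/N!) / sum(A^k/k!, k=0..N) with N=6, A=4.76 = 0.1738

0.1738


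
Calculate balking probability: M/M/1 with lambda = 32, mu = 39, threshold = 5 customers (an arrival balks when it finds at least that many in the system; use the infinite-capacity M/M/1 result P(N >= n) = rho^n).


P(N >= 5) = rho^5 = (32/39)^5 = 0.3719

0.3719


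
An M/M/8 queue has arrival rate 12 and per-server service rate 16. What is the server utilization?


rho = lambda/(c*mu) = 12/(8*16) = 0.0938

0.0938


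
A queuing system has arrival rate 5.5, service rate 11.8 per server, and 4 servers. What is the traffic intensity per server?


rho = lambda / (c * mu) = 5.5 / (4 * 11.8) = 0.1165

0.1165


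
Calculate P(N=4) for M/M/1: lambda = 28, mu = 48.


rho = 28/48; P(n) = (1-rho)*rho^n = (1-28/48)*(28/48)^4 = 0.0482

0.0482


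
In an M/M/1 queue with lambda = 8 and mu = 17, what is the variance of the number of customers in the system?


rho = 8/17; Var(N) = rho/(1-rho)^2 = 1.68

1.68


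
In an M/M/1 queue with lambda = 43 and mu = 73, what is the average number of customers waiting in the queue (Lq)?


rho = 43/73; Lq = rho^2/(1-rho) = 0.84

0.84


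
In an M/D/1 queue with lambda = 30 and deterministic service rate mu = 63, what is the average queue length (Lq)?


M/D/1: Lq = rho^2 / (2*(1-rho)) where rho = 30/63; Lq = 0.22

0.22


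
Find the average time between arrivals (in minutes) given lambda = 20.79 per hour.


Mean interarrival time = 60/lambda = 60/20.79 = 2.89 minutes

2.89 minutes


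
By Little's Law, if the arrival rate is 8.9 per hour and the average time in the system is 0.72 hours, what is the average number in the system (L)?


L = lambda * W = 8.9 * 0.72 = 6.41

6.41


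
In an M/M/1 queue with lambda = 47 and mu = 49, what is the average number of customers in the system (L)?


rho = 47/49; L = rho/(1-rho) = 23.5

23.5


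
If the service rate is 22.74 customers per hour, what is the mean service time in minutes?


Mean service time = 60/mu = 60/22.74 = 2.64 minutes

2.64 minutes


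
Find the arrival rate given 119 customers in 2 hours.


lambda = total arrivals / time = 119 / 2 = 59.5 per hour

59.5 per hour


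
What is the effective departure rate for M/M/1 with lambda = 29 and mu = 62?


For a stable queue (lambda < mu), throughput = lambda = 29 per hour

29 per hour


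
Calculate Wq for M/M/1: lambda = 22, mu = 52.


rho = 22/52; Wq = rho/(mu - lambda) = 0.0141 hours

0.0141 hours


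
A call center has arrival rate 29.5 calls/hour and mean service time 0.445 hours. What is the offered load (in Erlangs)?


Offered load a = lambda * E[S] = 29.5 * 0.445 = 13.13 Erlangs

13.13 Erlangs


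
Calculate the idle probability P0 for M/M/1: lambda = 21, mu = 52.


P0 = 1 - rho = 1 - 21/52 = 0.5962

0.5962


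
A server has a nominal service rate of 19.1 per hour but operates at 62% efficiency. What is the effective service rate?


Effective rate = mu * efficiency = 19.1 * 0.62 = 11.84 per hour

11.84 per hour


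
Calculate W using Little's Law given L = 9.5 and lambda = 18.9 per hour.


W = L / lambda = 9.5 / 18.9 = 0.5026 hours

0.5026 hours


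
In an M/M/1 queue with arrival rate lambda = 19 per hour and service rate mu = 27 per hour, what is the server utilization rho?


rho = lambda/mu = 19/27 = 0.7037

0.7037


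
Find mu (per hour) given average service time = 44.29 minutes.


mu = 60 / avg_service_time = 60 / 44.29 = 1.35 per hour

1.35 per hour


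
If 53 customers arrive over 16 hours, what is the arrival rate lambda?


lambda = total arrivals / time = 53 / 16 = 3.31 per hour

3.31 per hour


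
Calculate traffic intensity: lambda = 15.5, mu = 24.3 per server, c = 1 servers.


rho = lambda / (c * mu) = 15.5 / (1 * 24.3) = 0.6379

0.6379


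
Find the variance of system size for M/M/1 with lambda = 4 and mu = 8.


rho = 4/8; Var(N) = rho/(1-rho)^2 = 2.0

2.0


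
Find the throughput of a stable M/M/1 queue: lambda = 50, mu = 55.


For a stable queue (lambda < mu), throughput = lambda = 50 per hour

50 per hour


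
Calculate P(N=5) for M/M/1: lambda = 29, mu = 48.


rho = 29/48; P(n) = (1-rho)*rho^n = (1-29/48)*(29/48)^5 = 0.0319

0.0319


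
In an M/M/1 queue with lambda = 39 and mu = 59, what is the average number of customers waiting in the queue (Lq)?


rho = 39/59; Lq = rho^2/(1-rho) = 1.29

1.29


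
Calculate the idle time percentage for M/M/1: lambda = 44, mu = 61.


Idle fraction = (1 - rho) * 100 = (1 - 44/61) * 100 = 27.9%

27.9%


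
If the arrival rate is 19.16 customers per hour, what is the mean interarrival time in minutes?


Mean interarrival time = 60/lambda = 60/19.16 = 3.13 minutes

3.13 minutes


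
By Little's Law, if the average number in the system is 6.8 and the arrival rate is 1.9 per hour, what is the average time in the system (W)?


W = L / lambda = 6.8 / 1.9 = 3.5789 hours

3.5789 hours


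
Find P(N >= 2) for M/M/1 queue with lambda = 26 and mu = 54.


P(N >= 2) = rho^2 = (26/54)^2 = 0.2318

0.2318


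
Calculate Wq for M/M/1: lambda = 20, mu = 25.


rho = 20/25; Wq = rho/(mu - lambda) = 0.16 hours

0.16 hours


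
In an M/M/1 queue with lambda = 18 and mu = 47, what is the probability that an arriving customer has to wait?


P(wait) = rho = lambda/mu = 18/47 = 0.383

0.383


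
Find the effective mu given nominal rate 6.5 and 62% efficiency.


Effective rate = mu * efficiency = 6.5 * 0.62 = 4.03 per hour

4.03 per hour


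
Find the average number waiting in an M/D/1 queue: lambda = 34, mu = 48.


M/D/1: Lq = rho^2 / (2*(1-rho)) where rho = 34/48; Lq = 0.86

0.86


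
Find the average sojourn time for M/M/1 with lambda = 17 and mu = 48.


W = 1/(mu - lambda) = 1/(48 - 17) = 0.0323 hours

0.0323 hours


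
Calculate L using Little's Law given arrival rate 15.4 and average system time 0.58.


L = lambda * W = 15.4 * 0.58 = 8.93

8.93


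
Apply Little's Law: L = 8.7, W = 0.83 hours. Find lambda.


lambda = L / W = 8.7 / 0.83 = 10.48 per hour

10.48 per hour


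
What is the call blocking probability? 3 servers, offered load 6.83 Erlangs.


B(N,A) = (A^N/N!) / sum(A^k/k!, k=0..N) with N=3, A=6.83 = 0.6302

0.6302


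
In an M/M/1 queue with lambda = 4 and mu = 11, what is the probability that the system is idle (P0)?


P0 = 1 - rho = 1 - 4/11 = 0.6364

0.6364


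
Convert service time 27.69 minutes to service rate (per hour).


mu = 60 / avg_service_time = 60 / 27.69 = 2.17 per hour

2.17 per hour


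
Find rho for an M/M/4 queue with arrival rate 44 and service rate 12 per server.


rho = lambda/(c*mu) = 44/(4*12) = 0.9167

0.9167


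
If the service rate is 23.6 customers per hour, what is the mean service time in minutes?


Mean service time = 60/mu = 60/23.6 = 2.54 minutes

2.54 minutes


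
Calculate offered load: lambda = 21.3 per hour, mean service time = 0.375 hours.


Offered load a = lambda * E[S] = 21.3 * 0.375 = 7.99 Erlangs

7.99 Erlangs


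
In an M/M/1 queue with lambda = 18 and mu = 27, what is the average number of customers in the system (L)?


rho = 18/27; L = rho/(1-rho) = 2.0

2.0


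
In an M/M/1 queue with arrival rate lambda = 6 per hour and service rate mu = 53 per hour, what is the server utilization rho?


rho = lambda/mu = 6/53 = 0.1132

0.1132


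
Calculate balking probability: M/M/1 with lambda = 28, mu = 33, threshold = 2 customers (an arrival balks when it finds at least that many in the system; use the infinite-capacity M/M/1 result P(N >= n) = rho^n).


P(N >= 2) = rho^2 = (28/33)^2 = 0.7199

0.7199


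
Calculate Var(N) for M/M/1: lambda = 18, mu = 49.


rho = 18/49; Var(N) = rho/(1-rho)^2 = 0.92

0.92


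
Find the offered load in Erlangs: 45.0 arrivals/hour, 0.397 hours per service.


Offered load a = lambda * E[S] = 45.0 * 0.397 = 17.87 Erlangs

17.87 Erlangs


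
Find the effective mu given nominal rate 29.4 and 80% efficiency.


Effective rate = mu * efficiency = 29.4 * 0.8 = 23.52 per hour

23.52 per hour


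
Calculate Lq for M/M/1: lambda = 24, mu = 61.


rho = 24/61; Lq = rho^2/(1-rho) = 0.26

0.26


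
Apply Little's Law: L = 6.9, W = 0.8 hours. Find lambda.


lambda = L / W = 6.9 / 0.8 = 8.63 per hour

8.63 per hour


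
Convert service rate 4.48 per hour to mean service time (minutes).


Mean service time = 60/mu = 60/4.48 = 13.39 minutes

13.39 minutes


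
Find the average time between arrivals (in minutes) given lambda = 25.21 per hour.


Mean interarrival time = 60/lambda = 60/25.21 = 2.38 minutes

2.38 minutes
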